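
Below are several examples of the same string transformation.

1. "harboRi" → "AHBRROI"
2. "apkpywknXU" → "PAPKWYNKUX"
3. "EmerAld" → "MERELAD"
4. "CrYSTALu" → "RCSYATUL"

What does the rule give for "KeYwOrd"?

Each output is the input with this applied: swap each adjacent pair of characters (1↔2, 3↔4, ...), then convert every letter to uppercase.
For "KeYwOrd", step one produces "eKwYrOd"; step two turns that into "EKWYROD".

EKWYROD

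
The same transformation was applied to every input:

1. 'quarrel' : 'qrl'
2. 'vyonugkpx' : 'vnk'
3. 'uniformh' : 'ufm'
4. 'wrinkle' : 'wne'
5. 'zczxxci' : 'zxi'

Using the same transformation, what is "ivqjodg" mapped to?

ijg

Each output is the input with this applied: keep one character in every 3, starting at position 1 (positions 1st, 4th, 7th, ...).
So "ivqjodg" becomes "ijg".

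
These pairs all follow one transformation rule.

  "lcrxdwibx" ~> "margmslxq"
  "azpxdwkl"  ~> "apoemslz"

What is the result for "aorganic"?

Each output is the input with this applied: move the last character to the front, then shift every letter 11 places backward in the alphabet (wrapping around).
Starting from "aorganic": after the first operation, "caorgani"; after the second, "rpdgvpcx".

rpdgvpcx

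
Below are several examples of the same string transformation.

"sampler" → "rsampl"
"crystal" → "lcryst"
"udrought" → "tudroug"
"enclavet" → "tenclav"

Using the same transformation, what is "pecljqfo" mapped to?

In each case the input is transformed by: move the last character to the front, then delete the last character.
Applying both steps to "pecljqfo": "opecljqf", then "opecljq".

opecljq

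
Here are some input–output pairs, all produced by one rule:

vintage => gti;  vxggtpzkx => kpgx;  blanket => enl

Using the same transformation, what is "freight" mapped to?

hir

Rule — reverse the string, then keep every other character starting from the second (positions 2nd, 4th, 6th, ...).
For "freight" the result is "hir".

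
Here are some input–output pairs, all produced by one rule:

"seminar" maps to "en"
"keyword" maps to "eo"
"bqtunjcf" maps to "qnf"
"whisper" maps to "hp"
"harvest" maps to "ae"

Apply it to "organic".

The pattern: keep one character in every 3, starting at position 2 (positions 2nd, 5th, 8th, ...).
Applying that to "organic" gives "rn".

rn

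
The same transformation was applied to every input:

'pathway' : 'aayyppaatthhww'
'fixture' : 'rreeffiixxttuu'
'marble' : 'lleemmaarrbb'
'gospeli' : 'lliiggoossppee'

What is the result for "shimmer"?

What's happening: move the last 2 characters to the front (rotate right by 2), then double every character.
For "shimmer", step one produces "ershimm"; step two turns that into "eerrsshhiimmmm".

eerrsshhiimmmm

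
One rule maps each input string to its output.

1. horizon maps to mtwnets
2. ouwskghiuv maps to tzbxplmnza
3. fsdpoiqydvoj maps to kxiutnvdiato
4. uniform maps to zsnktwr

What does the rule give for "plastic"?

uqfxynh

Looking at the pairs, the operation is to shift every letter 5 places forward in the alphabet (wrapping around).
"plastic" → "uqfxynh".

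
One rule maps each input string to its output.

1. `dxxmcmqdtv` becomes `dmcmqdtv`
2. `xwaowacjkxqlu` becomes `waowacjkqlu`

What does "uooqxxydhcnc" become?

uooqydhcnc

The pattern: remove every "x".
Applying that to "uooqxxydhcnc" gives "uooqydhcnc".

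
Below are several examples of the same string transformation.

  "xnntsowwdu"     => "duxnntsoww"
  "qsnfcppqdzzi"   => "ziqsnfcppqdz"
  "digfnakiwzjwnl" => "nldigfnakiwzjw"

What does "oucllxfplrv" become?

The transformation: move the last 2 characters to the front (rotate right by 2).
Applying that to "oucllxfplrv" gives "rvoucllxfpl".

rvoucllxfpl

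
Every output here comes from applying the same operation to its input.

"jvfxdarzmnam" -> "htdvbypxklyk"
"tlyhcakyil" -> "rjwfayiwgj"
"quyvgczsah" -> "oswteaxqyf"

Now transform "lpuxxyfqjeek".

The pattern: shift every letter 2 places backward in the alphabet (wrapping around).
Doing the same to "lpuxxyfqjeek": "jnsvvwdohcci".

jnsvvwdohcci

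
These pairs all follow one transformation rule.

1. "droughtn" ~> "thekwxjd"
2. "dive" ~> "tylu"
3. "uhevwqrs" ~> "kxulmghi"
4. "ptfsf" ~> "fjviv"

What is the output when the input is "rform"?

hvehc

The transformation: shift every letter 10 places backward in the alphabet (wrapping around).
On "rform" that produces "hvehc".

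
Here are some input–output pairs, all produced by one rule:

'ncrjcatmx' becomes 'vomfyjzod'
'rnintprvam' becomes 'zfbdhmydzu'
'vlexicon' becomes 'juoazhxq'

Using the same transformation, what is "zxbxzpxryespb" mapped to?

The pattern: shift every letter 12 places forward in the alphabet (wrapping around), then move the first 3 characters to the end (rotate left by 3).
For "zxbxzpxryespb", step one produces "ljnjlbjdkqebn"; step two turns that into "jlbjdkqebnljn".

jlbjdkqebnljn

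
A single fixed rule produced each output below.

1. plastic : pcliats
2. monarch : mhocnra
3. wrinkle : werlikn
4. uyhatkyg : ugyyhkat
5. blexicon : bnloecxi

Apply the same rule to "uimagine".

ueinmiag

The pattern: take characters alternately from the front and the back (1st, last, 2nd, 2nd-last, ...).
For "uimagine" the result is "ueinmiag".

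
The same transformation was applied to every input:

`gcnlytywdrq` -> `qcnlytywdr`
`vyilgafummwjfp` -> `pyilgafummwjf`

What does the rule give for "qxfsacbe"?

The transformation: swap the first and last characters, then delete the last character.
"qxfsacbe" → "exfsacbq" → "exfsacb".
(Check on "gcnlytywdrq": → "qcnlytywdrg" → "qcnlytywdr" ✓)

exfsacb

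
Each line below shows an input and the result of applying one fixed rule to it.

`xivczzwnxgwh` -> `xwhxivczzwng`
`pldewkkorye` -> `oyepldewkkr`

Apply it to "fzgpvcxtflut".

futfzgpvcxtl

Looking at the pairs, the operation is to move the last 3 characters to the front (rotate right by 3), then swap the first and last characters.
Starting from "fzgpvcxtflut": after the first operation, "lutfzgpvcxtf"; after the second, "futfzgpvcxtl".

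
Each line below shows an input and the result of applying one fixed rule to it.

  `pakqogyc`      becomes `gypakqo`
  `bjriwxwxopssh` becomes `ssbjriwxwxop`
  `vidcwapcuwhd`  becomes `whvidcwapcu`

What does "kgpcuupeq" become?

pekgpcuu

What's happening: delete the last character, then move the last 2 characters to the front (rotate right by 2).
Starting from "kgpcuupeq": after the first operation, "kgpcuupe"; after the second, "pekgpcuu".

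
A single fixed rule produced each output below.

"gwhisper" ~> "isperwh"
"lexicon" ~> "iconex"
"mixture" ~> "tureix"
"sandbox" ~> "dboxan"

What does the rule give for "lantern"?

Each output is the input with this applied: delete the first character, then move the first 2 characters to the end (rotate left by 2).
Working it through for "lantern": intermediate "antern", final "ternan".

ternan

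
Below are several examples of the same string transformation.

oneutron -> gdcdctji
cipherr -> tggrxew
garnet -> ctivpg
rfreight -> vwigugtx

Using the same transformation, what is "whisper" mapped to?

etglwxh

What's happening: shift every letter 11 places backward in the alphabet (wrapping around), then move the last 3 characters to the front (rotate right by 3).
Working it through for "whisper": intermediate "lwxhetg", final "etglwxh".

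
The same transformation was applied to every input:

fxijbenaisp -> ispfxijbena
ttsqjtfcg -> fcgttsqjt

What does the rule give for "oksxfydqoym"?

oymoksxfydq

The pattern: move the last 3 characters to the front (rotate right by 3).
Applying that to "oksxfydqoym" gives "oymoksxfydq".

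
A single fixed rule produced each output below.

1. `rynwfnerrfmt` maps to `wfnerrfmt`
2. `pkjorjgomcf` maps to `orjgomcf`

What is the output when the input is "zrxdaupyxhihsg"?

daupyxhihsg

The rule is to delete the first 3 characters.
Applying that to "zrxdaupyxhihsg" gives "daupyxhihsg".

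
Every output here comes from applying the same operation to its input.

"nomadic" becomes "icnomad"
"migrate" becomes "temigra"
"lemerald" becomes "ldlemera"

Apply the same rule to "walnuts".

tswalnu

The rule is to move the last 2 characters to the front (rotate right by 2).
"walnuts" → "tswalnu".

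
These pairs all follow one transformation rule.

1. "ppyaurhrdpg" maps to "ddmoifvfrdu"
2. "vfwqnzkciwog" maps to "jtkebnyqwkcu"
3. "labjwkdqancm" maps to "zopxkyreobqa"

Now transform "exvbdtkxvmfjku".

The transformation: shift every letter 12 places backward in the alphabet (wrapping around).
Doing the same to "exvbdtkxvmfjku": "sljprhyljatxyi".

sljprhyljatxyi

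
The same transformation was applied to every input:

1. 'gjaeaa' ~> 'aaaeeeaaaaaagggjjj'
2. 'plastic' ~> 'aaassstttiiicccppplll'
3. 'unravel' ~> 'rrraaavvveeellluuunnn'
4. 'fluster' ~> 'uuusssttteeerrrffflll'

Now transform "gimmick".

Each output is the input with this applied: move the first 2 characters to the end (rotate left by 2), then repeat every character 3 times.
"gimmick" → "mmickgi" → "mmmmmmiiiccckkkgggiii".

mmmmmmiiiccckkkgggiii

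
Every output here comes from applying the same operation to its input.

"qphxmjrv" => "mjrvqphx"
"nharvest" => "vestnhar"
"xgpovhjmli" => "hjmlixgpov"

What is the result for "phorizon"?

Rule — swap the front and back halves of the string.
For "phorizon" the result is "izonphor".

izonphor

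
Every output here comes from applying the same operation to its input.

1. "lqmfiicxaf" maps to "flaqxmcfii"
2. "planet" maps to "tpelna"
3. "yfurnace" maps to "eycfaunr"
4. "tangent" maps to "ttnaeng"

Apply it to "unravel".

luenvra

Rule — reverse the string, then take characters alternately from the front and the back (1st, last, 2nd, 2nd-last, ...).
On "unravel": the first step gives "levarnu", and the second then gives "luenvra".
(Check on "yfurnace": → "ecanrufy" → "eycfaunr" ✓)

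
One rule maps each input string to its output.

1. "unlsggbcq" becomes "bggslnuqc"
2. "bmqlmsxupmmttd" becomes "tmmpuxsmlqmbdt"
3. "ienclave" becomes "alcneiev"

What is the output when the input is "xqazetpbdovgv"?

The rule is to move the last 2 characters to the front (rotate right by 2), then reverse the string.
Applying both steps to "xqazetpbdovgv": "gvxqazetpbdov", then "vodbptezaqxvg".

vodbptezaqxvg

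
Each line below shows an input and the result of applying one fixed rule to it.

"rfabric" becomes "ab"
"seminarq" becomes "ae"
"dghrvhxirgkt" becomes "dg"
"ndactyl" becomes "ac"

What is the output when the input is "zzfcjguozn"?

Looking at the pairs, the operation is to sort the characters into alphabetical order, then keep only the first 2 characters.
For "zzfcjguozn" the result is "cf".

cf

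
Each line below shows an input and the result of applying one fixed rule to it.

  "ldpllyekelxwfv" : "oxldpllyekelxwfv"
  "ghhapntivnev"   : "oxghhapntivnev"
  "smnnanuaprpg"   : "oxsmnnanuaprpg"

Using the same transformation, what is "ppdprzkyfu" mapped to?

What's happening: prepend "ox".
"ppdprzkyfu" → "oxppdprzkyfu".

oxppdprzkyfu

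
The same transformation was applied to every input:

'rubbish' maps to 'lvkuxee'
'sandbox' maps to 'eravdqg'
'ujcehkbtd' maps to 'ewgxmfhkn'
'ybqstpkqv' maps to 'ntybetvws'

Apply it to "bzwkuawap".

zdsecznxd

The transformation: shift every letter 3 places forward in the alphabet (wrapping around), then move the last 3 characters to the front (rotate right by 3).
On "bzwkuawap": the first step gives "ecznxdzds", and the second then gives "zdsecznxd".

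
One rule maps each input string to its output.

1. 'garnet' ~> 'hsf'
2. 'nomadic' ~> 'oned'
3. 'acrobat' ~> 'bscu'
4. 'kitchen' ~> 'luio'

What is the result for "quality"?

rbjz

Each output is the input with this applied: keep every other character starting from the first (positions 1st, 3rd, 5th, ...), then shift every letter 1 place forward in the alphabet (wrapping around).
"quality" → "qaiy" → "rbjz".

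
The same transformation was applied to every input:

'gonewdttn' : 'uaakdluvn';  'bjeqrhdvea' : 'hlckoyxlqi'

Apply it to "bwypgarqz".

gxyhnwfdi

The rule is to reverse the string, then shift every letter 7 places forward in the alphabet (wrapping around).
"bwypgarqz" → "gxyhnwfdi".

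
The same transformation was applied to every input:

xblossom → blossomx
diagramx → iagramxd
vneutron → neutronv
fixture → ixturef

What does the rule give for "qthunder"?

thunderq

The pattern: move the first character to the end.
On "qthunder" that produces "thunderq".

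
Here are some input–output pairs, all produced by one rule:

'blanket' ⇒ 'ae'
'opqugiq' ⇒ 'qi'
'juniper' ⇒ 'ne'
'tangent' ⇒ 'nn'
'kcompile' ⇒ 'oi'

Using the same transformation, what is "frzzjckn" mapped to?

zc

The transformation: keep one character in every 3, starting at position 3 (positions 3rd, 6th, 9th, ...).
So "frzzjckn" becomes "zc".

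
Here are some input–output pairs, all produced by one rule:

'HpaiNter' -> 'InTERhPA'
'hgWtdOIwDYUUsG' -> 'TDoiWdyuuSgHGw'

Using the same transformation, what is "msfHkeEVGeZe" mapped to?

Looking at the pairs, the operation is to move the first 3 characters to the end (rotate left by 3), then flip the case of every letter.
"msfHkeEVGeZe" → "HkeEVGeZemsf" → "hKEevgEzEMSF".

hKEevgEzEMSF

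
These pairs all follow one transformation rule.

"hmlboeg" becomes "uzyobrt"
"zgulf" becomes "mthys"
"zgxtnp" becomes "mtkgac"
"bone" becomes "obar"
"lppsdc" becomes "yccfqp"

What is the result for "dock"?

Each output is the input with this applied: shift every letter 13 places forward in the alphabet (wrapping around) — i.e. ROT13.
Applying that to "dock" gives "qbpx".

qbpx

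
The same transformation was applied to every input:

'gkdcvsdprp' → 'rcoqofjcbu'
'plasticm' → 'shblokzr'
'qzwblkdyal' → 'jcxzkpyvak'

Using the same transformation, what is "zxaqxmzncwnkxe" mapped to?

mbvmjwdywzpwly

The rule is to swap the front and back halves of the string, then shift every letter 1 place backward in the alphabet (wrapping around).
For "zxaqxmzncwnkxe", step one produces "ncwnkxezxaqxmz"; step two turns that into "mbvmjwdywzpwly".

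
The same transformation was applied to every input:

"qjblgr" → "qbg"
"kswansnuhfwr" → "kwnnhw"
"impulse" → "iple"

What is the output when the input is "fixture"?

The rule is to keep every other character starting from the first (positions 1st, 3rd, 5th, ...).
So "fixture" becomes "fxue".

fxue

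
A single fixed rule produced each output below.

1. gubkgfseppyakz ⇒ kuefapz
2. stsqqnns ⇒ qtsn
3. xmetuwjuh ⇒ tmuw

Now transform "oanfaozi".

The transformation: keep every other character starting from the second (positions 2nd, 4th, 6th, ...), then swap each adjacent pair of characters (1↔2, 3↔4, ...).
Starting from "oanfaozi": after the first operation, "afoi"; after the second, "faio".

faio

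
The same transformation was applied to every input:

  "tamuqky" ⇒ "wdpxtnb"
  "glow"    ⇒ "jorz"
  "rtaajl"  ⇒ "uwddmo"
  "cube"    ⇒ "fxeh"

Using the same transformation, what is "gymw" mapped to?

Rule — shift every letter 3 places forward in the alphabet (wrapping around).
So "gymw" becomes "jbpz".

jbpz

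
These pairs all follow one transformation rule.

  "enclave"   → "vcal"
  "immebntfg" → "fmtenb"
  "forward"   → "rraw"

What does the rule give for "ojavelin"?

ialve

The pattern: take characters alternately from the front and the back (1st, last, 2nd, 2nd-last, ...), then delete the first 3 characters.
On "ojavelin": the first step gives "onjialve", and the second then gives "ialve".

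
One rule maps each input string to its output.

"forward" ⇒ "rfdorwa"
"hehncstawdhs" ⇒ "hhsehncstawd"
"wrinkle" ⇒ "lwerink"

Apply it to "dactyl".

The transformation: swap the first and last characters, then move the last 2 characters to the front (rotate right by 2).
Starting from "dactyl": after the first operation, "lactyd"; after the second, "ydlact".

ydlact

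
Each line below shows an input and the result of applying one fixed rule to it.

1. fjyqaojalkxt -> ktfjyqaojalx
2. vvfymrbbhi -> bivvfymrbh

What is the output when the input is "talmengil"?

gltalmeni

Looking at the pairs, the operation is to move the last 2 characters to the front (rotate right by 2), then swap the first and last characters.
Doing the same to "talmengil": "gltalmeni".
(Check on "fjyqaojalkxt": → "xtfjyqaojalk" → "ktfjyqaojalx" ✓)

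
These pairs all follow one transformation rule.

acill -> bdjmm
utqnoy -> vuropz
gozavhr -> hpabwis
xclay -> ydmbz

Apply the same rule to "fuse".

gvtf

The rule is to shift every letter 1 place forward in the alphabet (wrapping around).
So "fuse" becomes "gvtf".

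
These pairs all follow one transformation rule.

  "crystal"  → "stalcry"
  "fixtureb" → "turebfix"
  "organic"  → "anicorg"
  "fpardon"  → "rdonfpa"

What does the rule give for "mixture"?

turemix

Looking at the pairs, the operation is to move the first 3 characters to the end (rotate left by 3).
"mixture" → "turemix".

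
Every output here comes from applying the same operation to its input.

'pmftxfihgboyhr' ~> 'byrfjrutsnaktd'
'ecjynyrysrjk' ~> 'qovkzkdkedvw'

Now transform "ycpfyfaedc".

What's happening: shift every letter 12 places forward in the alphabet (wrapping around).
Applying that to "ycpfyfaedc" gives "kobrkrmqpo".

kobrkrmqpo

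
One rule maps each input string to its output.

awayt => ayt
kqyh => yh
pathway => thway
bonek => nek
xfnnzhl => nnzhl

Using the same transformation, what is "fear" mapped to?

Each output is the input with this applied: delete the first 2 characters.
Doing the same to "fear": "ar".

ar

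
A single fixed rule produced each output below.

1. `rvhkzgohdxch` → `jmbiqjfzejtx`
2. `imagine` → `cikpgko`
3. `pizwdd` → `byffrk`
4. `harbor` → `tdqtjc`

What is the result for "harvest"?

What's happening: shift every letter 2 places forward in the alphabet (wrapping around), then move the first 2 characters to the end (rotate left by 2).
Starting from "harvest": after the first operation, "jctxguv"; after the second, "txguvjc".

txguvjc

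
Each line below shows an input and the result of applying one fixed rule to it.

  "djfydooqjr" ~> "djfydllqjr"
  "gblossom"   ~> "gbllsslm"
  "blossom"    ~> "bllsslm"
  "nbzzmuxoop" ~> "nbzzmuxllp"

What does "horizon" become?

In each case the input is transformed by: replace every "o" with "l".
Applying that to "horizon" gives "hlrizln".

hlrizln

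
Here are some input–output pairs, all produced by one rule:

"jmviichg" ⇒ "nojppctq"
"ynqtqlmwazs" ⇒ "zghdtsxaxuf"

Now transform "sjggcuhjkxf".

merqobjnnqz

Each output is the input with this applied: reverse the string, then shift every letter 7 places forward in the alphabet (wrapping around).
Starting from "sjggcuhjkxf": after the first operation, "fxkjhucggjs"; after the second, "merqobjnnqz".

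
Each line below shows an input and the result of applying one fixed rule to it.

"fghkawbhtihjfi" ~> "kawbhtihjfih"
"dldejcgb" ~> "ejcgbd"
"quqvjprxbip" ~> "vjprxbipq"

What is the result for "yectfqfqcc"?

The transformation: delete the first 2 characters, then move the first character to the end.
Doing the same to "yectfqfqcc": "tfqfqccc".

tfqfqccc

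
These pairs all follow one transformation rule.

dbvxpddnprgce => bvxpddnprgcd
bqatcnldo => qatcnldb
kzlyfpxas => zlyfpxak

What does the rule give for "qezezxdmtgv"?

Rule — delete the last character, then move the first character to the end.
On "qezezxdmtgv": the first step gives "qezezxdmtg", and the second then gives "ezezxdmtgq".

ezezxdmtgq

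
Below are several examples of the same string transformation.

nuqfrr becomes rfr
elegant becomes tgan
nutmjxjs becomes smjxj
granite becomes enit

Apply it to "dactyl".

The transformation: delete the first 3 characters, then move the last character to the front.
Starting from "dactyl": after the first operation, "tyl"; after the second, "lty".
(Check on "elegant": → "gant" → "tgan" ✓)

lty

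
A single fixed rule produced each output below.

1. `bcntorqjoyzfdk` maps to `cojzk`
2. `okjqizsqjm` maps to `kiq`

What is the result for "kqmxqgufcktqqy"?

The transformation: keep one character in every 3, starting at position 2 (positions 2nd, 5th, 8th, ...).
Doing the same to "kqmxqgufcktqqy": "qqfty".

qqfty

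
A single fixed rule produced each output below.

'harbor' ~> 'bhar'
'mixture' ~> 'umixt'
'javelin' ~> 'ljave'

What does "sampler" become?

Rule — delete the last 2 characters, then move the last character to the front.
"sampler" → "sampl" → "lsamp".

lsamp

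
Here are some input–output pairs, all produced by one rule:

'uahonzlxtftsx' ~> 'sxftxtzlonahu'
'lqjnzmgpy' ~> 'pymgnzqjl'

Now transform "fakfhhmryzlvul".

ullvyzmrhhkffa

The pattern: reverse the string, then swap each adjacent pair of characters (1↔2, 3↔4, ...).
Working it through for "fakfhhmryzlvul": intermediate "luvlzyrmhhfkaf", final "ullvyzmrhhkffa".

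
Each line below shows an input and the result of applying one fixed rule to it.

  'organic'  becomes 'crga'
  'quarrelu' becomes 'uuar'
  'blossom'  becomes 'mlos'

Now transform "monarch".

The rule is to swap the first and last characters, then keep only the first 4 characters.
For "monarch", step one produces "honarcm"; step two turns that into "hona".

hona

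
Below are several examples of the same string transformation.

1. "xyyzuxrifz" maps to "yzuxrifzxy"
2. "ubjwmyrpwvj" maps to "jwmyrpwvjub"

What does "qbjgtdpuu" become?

In each case the input is transformed by: move the first 2 characters to the end (rotate left by 2).
So "qbjgtdpuu" becomes "jgtdpuuqb".

jgtdpuuqb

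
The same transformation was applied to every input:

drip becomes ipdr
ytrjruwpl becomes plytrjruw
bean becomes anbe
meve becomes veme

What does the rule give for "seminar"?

The transformation: move the last 2 characters to the front (rotate right by 2).
So "seminar" becomes "arsemin".

arsemin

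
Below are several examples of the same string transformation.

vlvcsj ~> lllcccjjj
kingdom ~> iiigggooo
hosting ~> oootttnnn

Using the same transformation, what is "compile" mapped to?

Each output is the input with this applied: keep every other character starting from the second (positions 2nd, 4th, 6th, ...), then repeat every character 3 times.
Starting from "compile": after the first operation, "opl"; after the second, "oooppplll".

oooppplll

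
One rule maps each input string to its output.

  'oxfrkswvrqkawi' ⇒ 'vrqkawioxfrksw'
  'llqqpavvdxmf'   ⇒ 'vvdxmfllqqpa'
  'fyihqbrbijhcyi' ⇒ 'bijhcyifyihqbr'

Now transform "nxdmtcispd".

cispdnxdmt

Looking at the pairs, the operation is to swap the front and back halves of the string.
"nxdmtcispd" → "cispdnxdmt".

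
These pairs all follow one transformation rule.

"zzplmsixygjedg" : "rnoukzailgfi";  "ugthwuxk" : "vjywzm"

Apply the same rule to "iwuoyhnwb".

wqajpyd

Rule — shift every letter 2 places forward in the alphabet (wrapping around), then delete the first 2 characters.
On "iwuoyhnwb": the first step gives "kywqajpyd", and the second then gives "wqajpyd".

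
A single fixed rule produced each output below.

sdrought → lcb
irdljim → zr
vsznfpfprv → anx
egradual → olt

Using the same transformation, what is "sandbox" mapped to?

ij

In each case the input is transformed by: keep one character in every 3, starting at position 2 (positions 2nd, 5th, 8th, ...), then shift every letter 8 places forward in the alphabet (wrapping around).
"sandbox" → "ab" → "ij".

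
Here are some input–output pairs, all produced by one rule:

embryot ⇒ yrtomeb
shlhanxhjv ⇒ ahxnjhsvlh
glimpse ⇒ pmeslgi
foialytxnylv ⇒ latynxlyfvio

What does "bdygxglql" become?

The pattern: move the first 3 characters to the end (rotate left by 3), then swap each adjacent pair of characters (1↔2, 3↔4, ...).
Starting from "bdygxglql": after the first operation, "gxglqlbdy"; after the second, "xglglqdby".

xglglqdby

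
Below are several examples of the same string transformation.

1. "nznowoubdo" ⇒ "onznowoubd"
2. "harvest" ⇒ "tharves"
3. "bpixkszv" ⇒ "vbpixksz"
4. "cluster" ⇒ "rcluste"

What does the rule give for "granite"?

Rule — move the last character to the front.
So "granite" becomes "egranit".

egranit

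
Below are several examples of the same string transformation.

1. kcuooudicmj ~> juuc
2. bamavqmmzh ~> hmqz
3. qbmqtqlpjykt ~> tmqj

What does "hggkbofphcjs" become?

sgoh

Rule — move the last character to the front, then keep one character in every 3, starting at position 1 (positions 1st, 4th, 7th, ...).
On "hggkbofphcjs": the first step gives "shggkbofphcj", and the second then gives "sgoh".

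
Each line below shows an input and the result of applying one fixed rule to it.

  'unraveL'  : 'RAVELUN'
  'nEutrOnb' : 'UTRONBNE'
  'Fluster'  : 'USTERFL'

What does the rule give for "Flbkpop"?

BKPOPFL

Rule — move the first 2 characters to the end (rotate left by 2), then convert every letter to uppercase.
For "Flbkpop", step one produces "bkpopFl"; step two turns that into "BKPOPFL".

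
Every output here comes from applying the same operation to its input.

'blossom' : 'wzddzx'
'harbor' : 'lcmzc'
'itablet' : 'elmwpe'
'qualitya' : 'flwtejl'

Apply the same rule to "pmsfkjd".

In each case the input is transformed by: delete the first character, then shift every letter 11 places forward in the alphabet (wrapping around).
Applying both steps to "pmsfkjd": "msfkjd", then "xdqvuo".

xdqvuo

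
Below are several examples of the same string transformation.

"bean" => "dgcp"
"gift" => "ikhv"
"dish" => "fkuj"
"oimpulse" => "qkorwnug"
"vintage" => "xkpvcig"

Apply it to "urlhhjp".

The transformation: shift every letter 2 places forward in the alphabet (wrapping around).
Applying that to "urlhhjp" gives "wtnjjlr".

wtnjjlr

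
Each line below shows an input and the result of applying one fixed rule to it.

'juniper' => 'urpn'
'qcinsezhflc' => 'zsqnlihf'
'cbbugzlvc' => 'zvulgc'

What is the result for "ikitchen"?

tnkii

In each case the input is transformed by: sort the characters into reverse alphabetical order, then delete the last 3 characters.
"ikitchen" → "tnkiihec" → "tnkii".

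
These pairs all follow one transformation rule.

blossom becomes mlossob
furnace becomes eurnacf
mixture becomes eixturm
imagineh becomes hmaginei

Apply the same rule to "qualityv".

vualityq

Looking at the pairs, the operation is to swap the first and last characters.
Applying that to "qualityv" gives "vualityq".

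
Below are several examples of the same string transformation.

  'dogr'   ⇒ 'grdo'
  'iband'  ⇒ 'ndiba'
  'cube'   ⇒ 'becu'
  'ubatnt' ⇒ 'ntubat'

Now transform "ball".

llba

Each output is the input with this applied: move the last 2 characters to the front (rotate right by 2).
"ball" → "llba".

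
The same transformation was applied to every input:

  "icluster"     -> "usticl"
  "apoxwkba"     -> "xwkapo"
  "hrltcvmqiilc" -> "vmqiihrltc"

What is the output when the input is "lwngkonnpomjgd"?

nnpomjlwngko

What's happening: delete the last 2 characters, then swap the front and back halves of the string.
Applying both steps to "lwngkonnpomjgd": "lwngkonnpomj", then "nnpomjlwngko".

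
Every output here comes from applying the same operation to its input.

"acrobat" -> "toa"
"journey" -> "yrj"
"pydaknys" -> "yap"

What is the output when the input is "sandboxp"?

xds

Rule — keep one character in every 3, starting at position 1 (positions 1st, 4th, 7th, ...), then reverse the string.
Working it through for "sandboxp": intermediate "sdx", final "xds".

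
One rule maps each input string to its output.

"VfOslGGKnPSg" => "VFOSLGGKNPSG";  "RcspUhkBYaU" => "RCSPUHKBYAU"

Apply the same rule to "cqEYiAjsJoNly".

CQEYIAJSJONLY

The rule is to convert every letter to uppercase.
Doing the same to "cqEYiAjsJoNly": "CQEYIAJSJONLY".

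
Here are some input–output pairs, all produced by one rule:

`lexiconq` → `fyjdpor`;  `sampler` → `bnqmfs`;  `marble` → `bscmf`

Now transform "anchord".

Each output is the input with this applied: shift every letter 1 place forward in the alphabet (wrapping around), then delete the first character.
Applying both steps to "anchord": "bodipse", then "odipse".

odipse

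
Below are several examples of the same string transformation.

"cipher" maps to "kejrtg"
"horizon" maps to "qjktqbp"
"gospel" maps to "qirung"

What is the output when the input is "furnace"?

The transformation: swap each adjacent pair of characters (1↔2, 3↔4, ...), then shift every letter 2 places forward in the alphabet (wrapping around).
Starting from "furnace": after the first operation, "ufnrcae"; after the second, "whptecg".
(Check on "gospel": → "ogpsle" → "qirung" ✓)

whptecg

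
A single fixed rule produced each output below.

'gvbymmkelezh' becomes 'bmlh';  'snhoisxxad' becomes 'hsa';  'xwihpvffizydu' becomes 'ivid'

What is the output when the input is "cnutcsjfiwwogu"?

usio

Looking at the pairs, the operation is to keep one character in every 3, starting at position 3 (positions 3rd, 6th, 9th, ...).
So "cnutcsjfiwwogu" becomes "usio".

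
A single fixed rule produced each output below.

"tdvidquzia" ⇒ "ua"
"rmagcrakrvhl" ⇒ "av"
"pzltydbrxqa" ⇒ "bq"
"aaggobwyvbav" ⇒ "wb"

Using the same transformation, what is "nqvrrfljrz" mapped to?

lz

What's happening: keep one character in every 3, starting at position 1 (positions 1st, 4th, 7th, ...), then delete the first 2 characters.
"nqvrrfljrz" → "nrlz" → "lz".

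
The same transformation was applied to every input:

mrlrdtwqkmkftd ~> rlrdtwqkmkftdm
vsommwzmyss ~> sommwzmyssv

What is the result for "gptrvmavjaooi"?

ptrvmavjaooig

What's happening: move the first character to the end.
So "gptrvmavjaooi" becomes "ptrvmavjaooig".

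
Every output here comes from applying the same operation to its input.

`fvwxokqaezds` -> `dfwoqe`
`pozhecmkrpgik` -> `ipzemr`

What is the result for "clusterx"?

rcut

The rule is to move the last 3 characters to the front (rotate right by 3), then keep every other character starting from the second (positions 2nd, 4th, 6th, ...).
For "clusterx", step one produces "erxclust"; step two turns that into "rcut".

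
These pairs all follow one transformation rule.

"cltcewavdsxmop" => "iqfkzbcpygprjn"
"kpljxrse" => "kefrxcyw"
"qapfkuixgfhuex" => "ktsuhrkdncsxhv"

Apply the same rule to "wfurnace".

Looking at the pairs, the operation is to swap the front and back halves of the string, then shift every letter 13 places forward in the alphabet (wrapping around) — i.e. ROT13.
Applying that to "wfurnace" gives "anprjshe".

anprjshe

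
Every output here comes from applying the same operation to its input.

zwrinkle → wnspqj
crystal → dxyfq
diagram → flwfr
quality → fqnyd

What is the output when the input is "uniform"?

Looking at the pairs, the operation is to delete the first 2 characters, then shift every letter 5 places forward in the alphabet (wrapping around).
"uniform" → "nktwr".
(Check on "diagram": → "agram" → "flwfr" ✓)

nktwr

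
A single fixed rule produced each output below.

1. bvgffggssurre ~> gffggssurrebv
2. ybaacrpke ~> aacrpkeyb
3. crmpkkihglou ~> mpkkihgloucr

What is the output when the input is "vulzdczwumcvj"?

The rule is to move the first 2 characters to the end (rotate left by 2).
"vulzdczwumcvj" → "lzdczwumcvjvu".

lzdczwumcvjvu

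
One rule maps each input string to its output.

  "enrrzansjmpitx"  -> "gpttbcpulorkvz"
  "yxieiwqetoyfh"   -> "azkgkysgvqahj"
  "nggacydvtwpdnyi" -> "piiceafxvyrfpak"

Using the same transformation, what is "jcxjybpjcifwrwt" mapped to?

The rule is to shift every letter 2 places forward in the alphabet (wrapping around).
So "jcxjybpjcifwrwt" becomes "lezladrlekhytyv".

lezladrlekhytyv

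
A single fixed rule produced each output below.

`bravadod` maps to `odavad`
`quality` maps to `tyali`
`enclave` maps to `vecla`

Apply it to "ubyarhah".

ahyarh

What's happening: delete the first 2 characters, then move the last 2 characters to the front (rotate right by 2).
Starting from "ubyarhah": after the first operation, "yarhah"; after the second, "ahyarh".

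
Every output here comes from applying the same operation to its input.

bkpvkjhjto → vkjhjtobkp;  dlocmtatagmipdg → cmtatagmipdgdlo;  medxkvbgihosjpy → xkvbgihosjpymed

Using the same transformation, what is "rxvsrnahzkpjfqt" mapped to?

srnahzkpjfqtrxv

The pattern: move the first 3 characters to the end (rotate left by 3).
For "rxvsrnahzkpjfqt" the result is "srnahzkpjfqtrxv".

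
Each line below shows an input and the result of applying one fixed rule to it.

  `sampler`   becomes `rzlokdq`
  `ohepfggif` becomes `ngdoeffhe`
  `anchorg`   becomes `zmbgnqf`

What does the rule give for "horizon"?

gnqhynm

What's happening: shift every letter 1 place backward in the alphabet (wrapping around).
"horizon" → "gnqhynm".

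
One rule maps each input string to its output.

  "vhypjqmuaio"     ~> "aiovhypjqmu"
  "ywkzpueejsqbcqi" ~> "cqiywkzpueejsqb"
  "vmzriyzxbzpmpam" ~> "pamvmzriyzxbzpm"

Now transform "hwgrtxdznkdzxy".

zxyhwgrtxdznkd

The pattern: move the last 3 characters to the front (rotate right by 3).
"hwgrtxdznkdzxy" → "zxyhwgrtxdznkd".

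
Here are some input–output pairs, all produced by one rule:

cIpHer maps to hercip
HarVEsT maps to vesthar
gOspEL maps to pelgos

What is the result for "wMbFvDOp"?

Each output is the input with this applied: move the first 3 characters to the end (rotate left by 3), then convert every letter to lowercase.
Starting from "wMbFvDOp": after the first operation, "FvDOpwMb"; after the second, "fvdopwmb".
(Check on "gOspEL": → "pELgOs" → "pelgos" ✓)

fvdopwmb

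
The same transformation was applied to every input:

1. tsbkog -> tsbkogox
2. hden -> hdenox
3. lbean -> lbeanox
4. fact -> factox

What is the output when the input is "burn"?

The transformation: append "ox".
For "burn" the result is "burnox".

burnox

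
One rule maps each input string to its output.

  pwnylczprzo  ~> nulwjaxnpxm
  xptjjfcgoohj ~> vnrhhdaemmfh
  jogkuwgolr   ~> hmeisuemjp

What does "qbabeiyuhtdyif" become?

ozyzcgwsfrbwgd

In each case the input is transformed by: shift every letter 2 places backward in the alphabet (wrapping around).
Doing the same to "qbabeiyuhtdyif": "ozyzcgwsfrbwgd".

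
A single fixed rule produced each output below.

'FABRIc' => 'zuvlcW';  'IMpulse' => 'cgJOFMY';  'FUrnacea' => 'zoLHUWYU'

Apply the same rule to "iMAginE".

Looking at the pairs, the operation is to flip the case of every letter, then shift every letter 6 places backward in the alphabet (wrapping around).
Applying that to "iMAginE" gives "CguACHy".

CguACHy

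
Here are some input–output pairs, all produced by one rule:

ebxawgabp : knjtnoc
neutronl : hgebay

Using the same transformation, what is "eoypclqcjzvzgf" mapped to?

What's happening: delete the first 2 characters, then shift every letter 13 places forward in the alphabet (wrapping around) — i.e. ROT13.
On "eoypclqcjzvzgf" that produces "lcpydpwmimts".

lcpydpwmimts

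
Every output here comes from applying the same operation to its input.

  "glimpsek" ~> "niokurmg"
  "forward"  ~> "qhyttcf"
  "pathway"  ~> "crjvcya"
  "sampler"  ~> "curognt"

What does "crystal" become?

In each case the input is transformed by: shift every letter 2 places forward in the alphabet (wrapping around), then swap each adjacent pair of characters (1↔2, 3↔4, ...).
On "crystal": the first step gives "etauvcn", and the second then gives "teuacvn".

teuacvn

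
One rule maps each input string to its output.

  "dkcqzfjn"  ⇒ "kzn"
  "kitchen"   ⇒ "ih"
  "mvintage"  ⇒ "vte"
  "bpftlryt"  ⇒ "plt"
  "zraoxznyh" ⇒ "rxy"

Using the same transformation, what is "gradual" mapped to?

ru

In each case the input is transformed by: keep one character in every 3, starting at position 2 (positions 2nd, 5th, 8th, ...).
For "gradual" the result is "ru".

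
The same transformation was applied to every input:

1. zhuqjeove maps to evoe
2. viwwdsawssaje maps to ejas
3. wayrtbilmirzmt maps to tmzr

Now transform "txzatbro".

The transformation: reverse the string, then keep only the first 4 characters.
On "txzatbro": the first step gives "orbtazxt", and the second then gives "orbt".

orbt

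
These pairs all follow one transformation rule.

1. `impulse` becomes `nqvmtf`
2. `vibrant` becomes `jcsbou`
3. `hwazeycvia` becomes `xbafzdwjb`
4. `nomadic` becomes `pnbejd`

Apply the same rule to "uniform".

In each case the input is transformed by: delete the first character, then shift every letter 1 place forward in the alphabet (wrapping around).
Working it through for "uniform": intermediate "niform", final "ojgpsn".

ojgpsn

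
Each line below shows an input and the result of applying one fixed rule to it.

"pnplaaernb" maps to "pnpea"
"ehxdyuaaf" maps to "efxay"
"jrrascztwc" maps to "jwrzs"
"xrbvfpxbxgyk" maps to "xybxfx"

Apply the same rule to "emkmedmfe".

eekme

The transformation: keep every other character starting from the first (positions 1st, 3rd, 5th, ...), then take characters alternately from the front and the back (1st, last, 2nd, 2nd-last, ...).
"emkmedmfe" → "ekeme" → "eekme".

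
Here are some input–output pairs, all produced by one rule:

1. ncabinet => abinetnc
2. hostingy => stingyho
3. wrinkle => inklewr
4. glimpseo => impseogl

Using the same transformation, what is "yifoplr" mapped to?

foplryi

The rule is to move the first 2 characters to the end (rotate left by 2).
On "yifoplr" that produces "foplryi".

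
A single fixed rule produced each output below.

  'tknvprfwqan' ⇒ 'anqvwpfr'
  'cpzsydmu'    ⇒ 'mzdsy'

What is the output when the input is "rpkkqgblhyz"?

ykhklqbg

The transformation: take characters alternately from the front and the back (1st, last, 2nd, 2nd-last, ...), then delete the first 3 characters.
On "rpkkqgblhyz" that produces "ykhklqbg".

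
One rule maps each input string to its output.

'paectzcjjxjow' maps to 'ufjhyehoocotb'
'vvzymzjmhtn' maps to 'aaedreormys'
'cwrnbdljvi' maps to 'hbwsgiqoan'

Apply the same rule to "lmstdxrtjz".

qrxyicwyoe

The rule is to shift every letter 5 places forward in the alphabet (wrapping around).
On "lmstdxrtjz" that produces "qrxyicwyoe".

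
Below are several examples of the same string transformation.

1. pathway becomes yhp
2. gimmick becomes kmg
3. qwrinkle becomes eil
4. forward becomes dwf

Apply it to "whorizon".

nro

The pattern: swap the first and last characters, then keep one character in every 3, starting at position 1 (positions 1st, 4th, 7th, ...).
On "whorizon" that produces "nro".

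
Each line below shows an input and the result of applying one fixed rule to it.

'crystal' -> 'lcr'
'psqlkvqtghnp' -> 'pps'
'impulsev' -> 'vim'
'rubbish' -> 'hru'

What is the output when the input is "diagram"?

Looking at the pairs, the operation is to move the last character to the front, then keep only the first 3 characters.
On "diagram": the first step gives "mdiagra", and the second then gives "mdi".

mdi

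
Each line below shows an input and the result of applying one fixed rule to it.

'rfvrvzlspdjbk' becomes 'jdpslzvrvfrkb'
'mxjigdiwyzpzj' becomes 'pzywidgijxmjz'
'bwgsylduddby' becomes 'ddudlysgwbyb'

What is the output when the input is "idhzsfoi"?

fszhdiio

In each case the input is transformed by: reverse the string, then move the first 2 characters to the end (rotate left by 2).
"idhzsfoi" → "fszhdiio".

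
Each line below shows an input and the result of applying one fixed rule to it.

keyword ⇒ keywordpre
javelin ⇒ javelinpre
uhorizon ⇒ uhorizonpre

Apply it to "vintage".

vintagepre

Looking at the pairs, the operation is to append "pre".
So "vintage" becomes "vintagepre".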